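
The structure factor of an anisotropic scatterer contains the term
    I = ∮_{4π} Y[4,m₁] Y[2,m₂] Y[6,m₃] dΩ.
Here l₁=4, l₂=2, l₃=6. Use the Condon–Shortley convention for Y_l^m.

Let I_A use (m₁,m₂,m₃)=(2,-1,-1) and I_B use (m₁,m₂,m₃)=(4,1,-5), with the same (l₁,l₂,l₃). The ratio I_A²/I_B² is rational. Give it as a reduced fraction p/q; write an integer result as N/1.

Shared (l₁,l₂,l₃)=(4,2,6): N and (l;000)² cancel in I_A²/I_B².
A: Δ = 0!·8!·4!/13! = 1/6435; Racah Σ t=0..0: t=0:+1/8640 = 1/8640; ⇒ 3j(4 2 6; 2 -1 -1)² = 14/1287, sgn -1
B: Δ = 0!·8!·4!/13! = 1/6435; Racah Σ t=0..0: t=0:+1/241920 = 1/241920; ⇒ 3j(4 2 6; 4 1 -5)² = 1/39, sgn -1
I_A²/I_B² = (14/1287)/(1/39) = 14/33

14/33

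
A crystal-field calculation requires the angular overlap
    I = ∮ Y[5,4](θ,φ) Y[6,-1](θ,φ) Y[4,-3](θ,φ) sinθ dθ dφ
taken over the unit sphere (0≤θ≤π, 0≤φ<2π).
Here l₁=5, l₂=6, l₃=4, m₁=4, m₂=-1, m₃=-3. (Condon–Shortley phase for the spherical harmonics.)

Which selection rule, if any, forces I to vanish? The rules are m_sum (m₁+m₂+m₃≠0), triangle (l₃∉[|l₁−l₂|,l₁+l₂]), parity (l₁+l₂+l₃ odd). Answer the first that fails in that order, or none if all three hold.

parity

Σmᵢ = 0  ✓
l₃∈[|l₁−l₂|,l₁+l₂]=[1,11], have l₃=4  ✓
Σlᵢ = 15 ⇒ odd  ✗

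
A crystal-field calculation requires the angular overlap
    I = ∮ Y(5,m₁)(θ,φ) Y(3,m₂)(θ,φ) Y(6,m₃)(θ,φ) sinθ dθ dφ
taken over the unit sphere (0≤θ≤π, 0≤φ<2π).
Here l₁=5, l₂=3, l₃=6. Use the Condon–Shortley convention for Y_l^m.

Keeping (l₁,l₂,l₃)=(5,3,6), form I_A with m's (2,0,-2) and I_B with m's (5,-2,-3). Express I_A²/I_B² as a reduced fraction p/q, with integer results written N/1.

Same 5,3,6: normalisation and zero-m 3j drop out of the ratio.
A: Δ: 2! 8! 4! / 15! → 1/675675; sum: t=0:+1/8640 t=1:−1/5760 t=2:+1/60480 = -1/24192; 3j²(5 3 6; 2 0 -2) = Δ·Π!·Σ² = 8/3003  (sign -1)
B: Δ: 2! 8! 4! / 15! → 1/675675; sum: t=0:+1/483840 = 1/483840; 3j²(5 3 6; 5 -2 -3) = Δ·Π!·Σ² = 6/1001  (sign -1)
I_A²/I_B² = (8/3003)/(6/1001) = 4/9

4/9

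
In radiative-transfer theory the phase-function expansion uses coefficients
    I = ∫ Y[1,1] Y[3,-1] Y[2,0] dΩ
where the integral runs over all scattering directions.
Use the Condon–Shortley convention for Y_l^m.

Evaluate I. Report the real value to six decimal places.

-0.202301

Rules hold: Σm=0, L=6 even, 2≤2≤4.
N = 3·7·5 = 105
Δ = 2!·0!·4!/7! = 1/105
Racah Σ t=1..1: t=1:−1/4 = -1/4
⇒ 3j(1 3 2; 0 0 0)² = 3/35, sgn -1
Racah Σ t=0..0: t=0:+1/8 = 1/8
⇒ 3j(1 3 2; 1 -1 0)² = 2/35, sgn +1
4πI² = N·(3j₀)²·(3jₘ)² = 18/35
I = -1·√(0.514286/4π) = -0.20230066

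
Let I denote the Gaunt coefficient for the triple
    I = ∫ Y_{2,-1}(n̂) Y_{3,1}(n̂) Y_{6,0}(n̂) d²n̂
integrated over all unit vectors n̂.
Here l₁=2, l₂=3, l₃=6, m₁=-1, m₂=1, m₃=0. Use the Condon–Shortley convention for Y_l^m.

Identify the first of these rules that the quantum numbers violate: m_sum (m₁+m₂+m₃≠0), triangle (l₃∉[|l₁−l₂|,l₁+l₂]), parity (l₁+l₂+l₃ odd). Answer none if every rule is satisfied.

m₁+m₂+m₃ = -1 + 1 + 0 = 0  ✓
triangle: |2−3|=1 ≤ l₃=6 ≤ 2+3=5  ✗
parity: l₁+l₂+l₃ = 11 is odd

triangle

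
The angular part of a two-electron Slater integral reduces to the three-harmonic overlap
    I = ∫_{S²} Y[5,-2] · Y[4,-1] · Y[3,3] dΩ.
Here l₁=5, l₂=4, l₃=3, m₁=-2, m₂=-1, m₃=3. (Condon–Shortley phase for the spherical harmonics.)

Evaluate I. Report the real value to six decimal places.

-0.179179

Checks pass: Σm=0; 12 even; l₃=3∈[1,9].
(2·5+1)(2·4+1)(2·3+1) = 693
Δ: 6! 4! 2! / 13! → 1/180180
sum: t=2:+1/576 t=3:−1/144 t=4:+1/576 = -1/288
3j²(5 4 3; 0 0 0) = Δ·Π!·Σ² = 20/1001  (sign +1)
sum: t=3:−1/1728 = -1/1728
3j²(5 4 3; -2 -1 3) = Δ·Π!·Σ² = 25/858  (sign -1)
combine: 4πI² = 693·20/1001·25/858 = 750/1859
take √, sign -1: I = -0.17917854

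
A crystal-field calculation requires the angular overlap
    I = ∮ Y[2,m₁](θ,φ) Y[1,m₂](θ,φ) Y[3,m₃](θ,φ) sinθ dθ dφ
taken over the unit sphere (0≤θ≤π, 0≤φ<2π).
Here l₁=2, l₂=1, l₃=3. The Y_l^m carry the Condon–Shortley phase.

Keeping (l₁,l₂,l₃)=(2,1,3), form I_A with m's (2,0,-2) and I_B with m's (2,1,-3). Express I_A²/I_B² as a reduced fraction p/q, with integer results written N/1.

Shared (l₁,l₂,l₃)=(2,1,3): N and (l;000)² cancel in I_A²/I_B².
A: Δ = 0!·4!·2!/7! = 1/105; Racah Σ t=0..0: t=0:+1/24 = 1/24; ⇒ 3j(2 1 3; 2 0 -2)² = 1/21, sgn -1
B: Δ = 0!·4!·2!/7! = 1/105; Racah Σ t=0..0: t=0:+1/48 = 1/48; ⇒ 3j(2 1 3; 2 1 -3)² = 1/7, sgn +1
I_A²/I_B² = (1/21)/(1/7) = 1/3

1/3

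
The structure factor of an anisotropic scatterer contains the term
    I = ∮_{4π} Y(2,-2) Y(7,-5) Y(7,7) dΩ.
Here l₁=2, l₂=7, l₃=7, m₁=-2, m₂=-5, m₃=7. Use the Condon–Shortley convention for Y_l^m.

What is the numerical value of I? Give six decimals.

m-sum 0 ✓  L=16 even ✓  5≤7≤9 ✓
Π(2lᵢ+1) = 5×15×15 = 1125
triangle coeff Δ(2,7,7) = 1/185640
Σ_t [0,2]: t=0:+1/2419200 t=1:−1/518400 t=2:+1/2419200 = -1/907200
(3j)²=56/3315 [(2 7 7; 0 0 0)], sign=+1
Σ_t [2,2]: t=2:+1/1916006400 = 1/1916006400
(3j)²=1/340 [(2 7 7; -2 -5 7)], sign=+1
⇒ 4πI² = 210/3757
I = (+1)√(210/3757/(4π)) = 0.06669359

0.066694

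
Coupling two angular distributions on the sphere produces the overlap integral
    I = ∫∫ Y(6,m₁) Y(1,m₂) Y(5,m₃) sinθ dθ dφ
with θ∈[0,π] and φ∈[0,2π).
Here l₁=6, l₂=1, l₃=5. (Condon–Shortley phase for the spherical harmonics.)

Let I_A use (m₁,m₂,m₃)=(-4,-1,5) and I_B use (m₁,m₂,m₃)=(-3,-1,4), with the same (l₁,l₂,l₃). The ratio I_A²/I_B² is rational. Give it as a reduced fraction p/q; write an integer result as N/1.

l's match ⇒ only the (l;m) 3-j factors differ between A and B.
A: triangle coeff Δ(6,1,5) = 1/858; Σ_t [0,0]: t=0:+1/7257600 = 1/7257600; (3j)²=1/858 [(6 1 5; -4 -1 5)], sign=+1
B: triangle coeff Δ(6,1,5) = 1/858; Σ_t [0,0]: t=0:+1/725760 = 1/725760; (3j)²=1/286 [(6 1 5; -3 -1 4)], sign=-1
I_A²/I_B² = (1/858)/(1/286) = 1/3

1/3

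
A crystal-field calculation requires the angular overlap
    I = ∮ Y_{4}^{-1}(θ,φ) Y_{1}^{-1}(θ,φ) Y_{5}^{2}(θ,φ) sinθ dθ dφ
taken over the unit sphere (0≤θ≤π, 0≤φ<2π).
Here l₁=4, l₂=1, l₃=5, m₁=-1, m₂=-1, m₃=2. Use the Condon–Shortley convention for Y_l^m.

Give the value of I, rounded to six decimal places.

Checks pass: Σm=0; 10 even; l₃=5∈[3,5].
(2·4+1)(2·1+1)(2·5+1) = 297
Δ: 0! 8! 2! / 11! → 1/495
sum: t=0:+1/576 = 1/576
3j²(4 1 5; 0 0 0) = Δ·Π!·Σ² = 5/99  (sign -1)
sum: t=0:+1/1440 = 1/1440
3j²(4 1 5; -1 -1 2) = Δ·Π!·Σ² = 7/165  (sign -1)
combine: 4πI² = 297·5/99·7/165 = 7/11
take √, sign +1: I = 0.22503380

0.225034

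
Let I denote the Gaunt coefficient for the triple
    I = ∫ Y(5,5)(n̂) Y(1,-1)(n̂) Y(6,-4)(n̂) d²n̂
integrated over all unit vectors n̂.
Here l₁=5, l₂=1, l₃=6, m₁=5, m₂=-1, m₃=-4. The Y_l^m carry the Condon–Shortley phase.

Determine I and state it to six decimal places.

Checks pass: Σm=0; 12 even; l₃=6∈[4,6].
(2·5+1)(2·1+1)(2·6+1) = 429
Δ: 0! 10! 2! / 13! → 1/858
sum: t=0:+1/14400 = 1/14400
3j²(5 1 6; 0 0 0) = Δ·Π!·Σ² = 6/143  (sign +1)
sum: t=0:+1/7257600 = 1/7257600
3j²(5 1 6; 5 -1 -4) = Δ·Π!·Σ² = 1/858  (sign +1)
combine: 4πI² = 429·6/143·1/858 = 3/143
take √, sign +1: I = 0.04085899

0.040859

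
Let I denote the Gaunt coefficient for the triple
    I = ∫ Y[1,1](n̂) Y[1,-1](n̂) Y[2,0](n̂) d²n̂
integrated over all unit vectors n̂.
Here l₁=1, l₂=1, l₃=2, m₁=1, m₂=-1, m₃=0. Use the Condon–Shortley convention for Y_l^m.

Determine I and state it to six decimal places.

0.126157

Checks pass: Σm=0; 4 even; l₃=2∈[0,2].
(2·1+1)(2·1+1)(2·2+1) = 45
Δ: 0! 2! 2! / 5! → 1/30
sum: t=0:+1/1 = 1/1
3j²(1 1 2; 0 0 0) = Δ·Π!·Σ² = 2/15  (sign +1)
sum: t=0:+1/4 = 1/4
3j²(1 1 2; 1 -1 0) = Δ·Π!·Σ² = 1/30  (sign +1)
combine: 4πI² = 45·2/15·1/30 = 1/5
take √, sign +1: I = 0.12615663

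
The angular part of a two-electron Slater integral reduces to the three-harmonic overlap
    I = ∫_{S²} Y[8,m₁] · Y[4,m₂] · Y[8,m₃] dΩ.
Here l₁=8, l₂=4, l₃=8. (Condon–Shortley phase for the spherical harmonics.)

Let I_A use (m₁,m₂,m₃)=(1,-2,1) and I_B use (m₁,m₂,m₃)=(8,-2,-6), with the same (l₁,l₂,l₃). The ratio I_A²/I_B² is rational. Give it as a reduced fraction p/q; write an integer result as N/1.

Shared (l₁,l₂,l₃)=(8,4,8): N and (l;000)² cancel in I_A²/I_B².
A: Δ = 4!·12!·4!/21! = 1/185175900; Racah Σ t=0..2: t=0:+1/58060800 t=1:−1/18662400 t=2:+1/58060800 = -1/52254720; ⇒ 3j(8 4 8; 1 -2 1)² = 40/4199, sgn +1
B: Δ = 4!·12!·4!/21! = 1/185175900; Racah Σ t=0..0: t=0:+1/45984153600 = 1/45984153600; ⇒ 3j(8 4 8; 8 -2 -6)² = 13/969, sgn +1
I_A²/I_B² = (40/4199)/(13/969) = 120/169

120/169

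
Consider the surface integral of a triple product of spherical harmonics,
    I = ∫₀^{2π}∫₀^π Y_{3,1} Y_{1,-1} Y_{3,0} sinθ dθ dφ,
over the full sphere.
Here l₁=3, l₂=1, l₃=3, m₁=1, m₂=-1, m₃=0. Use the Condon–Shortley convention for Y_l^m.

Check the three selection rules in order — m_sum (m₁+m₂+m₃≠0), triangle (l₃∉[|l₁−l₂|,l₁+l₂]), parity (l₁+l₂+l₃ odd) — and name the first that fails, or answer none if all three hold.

Σmᵢ = 0  ✓
l₃∈[|l₁−l₂|,l₁+l₂]=[2,4], have l₃=3  ✓
Σlᵢ = 7 ⇒ odd  ✗

parity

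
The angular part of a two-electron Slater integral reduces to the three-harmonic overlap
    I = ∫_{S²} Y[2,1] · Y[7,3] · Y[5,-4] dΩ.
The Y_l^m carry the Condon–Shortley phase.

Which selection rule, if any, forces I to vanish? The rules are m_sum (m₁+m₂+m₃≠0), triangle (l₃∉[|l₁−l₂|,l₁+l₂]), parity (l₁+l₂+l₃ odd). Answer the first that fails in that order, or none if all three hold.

none

azimuthal sum: 1 + 3 − 4 = 0  ✓
5 ≤ 5 ≤ 9 (triangle on l)  ✓
L = 2 + 7 + 5 = 14 (even)  ✓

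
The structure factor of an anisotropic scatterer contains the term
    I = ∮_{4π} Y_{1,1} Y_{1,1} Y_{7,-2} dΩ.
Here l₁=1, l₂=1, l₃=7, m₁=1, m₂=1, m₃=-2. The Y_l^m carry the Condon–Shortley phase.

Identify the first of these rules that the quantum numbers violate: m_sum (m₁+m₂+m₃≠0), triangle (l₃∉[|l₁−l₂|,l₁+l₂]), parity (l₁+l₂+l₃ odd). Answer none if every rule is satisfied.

Σmᵢ = 0  ✓
l₃∈[|l₁−l₂|,l₁+l₂]=[0,2], have l₃=7  ✗
Σlᵢ = 9 ⇒ odd

triangle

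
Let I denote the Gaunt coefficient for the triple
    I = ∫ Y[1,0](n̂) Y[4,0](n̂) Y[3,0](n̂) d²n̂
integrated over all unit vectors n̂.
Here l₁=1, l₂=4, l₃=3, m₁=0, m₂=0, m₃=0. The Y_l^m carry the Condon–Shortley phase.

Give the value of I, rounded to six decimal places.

0.246233

Checks pass: Σm=0; 8 even; l₃=3∈[3,5].
(2·1+1)(2·4+1)(2·3+1) = 189
Δ: 2! 0! 6! / 9! → 1/252
sum: t=1:−1/36 = -1/36
3j²(1 4 3; 0 0 0) = Δ·Π!·Σ² = 4/63  (sign +1)
(m-triple is (0,0,0) — same symbol as above.)
combine: 4πI² = 189·4/63·4/63 = 16/21
take √, sign +1: I = 0.24623252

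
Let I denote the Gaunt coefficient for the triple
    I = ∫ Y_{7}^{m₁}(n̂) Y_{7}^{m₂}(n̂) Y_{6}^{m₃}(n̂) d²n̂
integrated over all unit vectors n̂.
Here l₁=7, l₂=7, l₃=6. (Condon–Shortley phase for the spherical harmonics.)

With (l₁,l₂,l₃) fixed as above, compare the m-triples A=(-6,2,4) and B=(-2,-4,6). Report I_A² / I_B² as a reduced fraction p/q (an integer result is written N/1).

39/44

Same 7,7,6: normalisation and zero-m 3j drop out of the ratio.
A: Δ: 8! 6! 6! / 21! → 1/2444321880; sum: t=7:−1/174182400 t=8:+1/580608000 = -1/248832000; 3j²(7 7 6; -6 2 4) = Δ·Π!·Σ² = 21/1615  (sign -1)
B: Δ: 8! 6! 6! / 21! → 1/2444321880; sum: t=3:−1/373248000 = -1/373248000; 3j²(7 7 6; -2 -4 6) = Δ·Π!·Σ² = 308/20995  (sign -1)
I_A²/I_B² = (21/1615)/(308/20995) = 39/44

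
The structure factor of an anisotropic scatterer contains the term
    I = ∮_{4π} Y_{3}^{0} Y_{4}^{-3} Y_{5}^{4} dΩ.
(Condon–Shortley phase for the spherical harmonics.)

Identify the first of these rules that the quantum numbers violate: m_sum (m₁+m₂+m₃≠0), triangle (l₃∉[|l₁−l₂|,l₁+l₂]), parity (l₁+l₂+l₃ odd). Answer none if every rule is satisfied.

Σmᵢ = 1  ✗
l₃∈[|l₁−l₂|,l₁+l₂]=[1,7], have l₃=5
Σlᵢ = 12 ⇒ even

m_sum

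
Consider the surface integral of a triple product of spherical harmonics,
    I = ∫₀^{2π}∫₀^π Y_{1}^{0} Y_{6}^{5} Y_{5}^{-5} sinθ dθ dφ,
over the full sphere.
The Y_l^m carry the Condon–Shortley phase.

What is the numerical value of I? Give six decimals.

Checks pass: Σm=0; 12 even; l₃=5∈[5,7].
(2·1+1)(2·6+1)(2·5+1) = 429
Δ: 2! 0! 10! / 13! → 1/858
sum: t=1:−1/14400 = -1/14400
3j²(1 6 5; 0 0 0) = Δ·Π!·Σ² = 6/143  (sign +1)
sum: t=1:−1/3628800 = -1/3628800
3j²(1 6 5; 0 5 -5) = Δ·Π!·Σ² = 1/78  (sign -1)
combine: 4πI² = 429·6/143·1/78 = 3/13
take √, sign -1: I = -0.13551395

-0.135514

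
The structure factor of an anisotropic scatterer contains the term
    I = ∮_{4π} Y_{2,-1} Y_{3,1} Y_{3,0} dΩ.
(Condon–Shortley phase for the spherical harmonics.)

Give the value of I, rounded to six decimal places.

-0.059471

m-sum 0 ✓  L=8 even ✓  1≤3≤5 ✓
Π(2lᵢ+1) = 5×7×7 = 245
triangle coeff Δ(2,3,3) = 1/3780
Σ_t [0,2]: t=0:+1/24 t=1:−1/4 t=2:+1/24 = -1/6
(3j)²=4/105 [(2 3 3; 0 0 0)], sign=+1
Σ_t [1,2]: t=1:−1/12 t=2:+1/8 = 1/24
(3j)²=1/210 [(2 3 3; -1 1 0)], sign=-1
⇒ 4πI² = 2/45
I = (-1)√(2/45/(4π)) = -0.05947080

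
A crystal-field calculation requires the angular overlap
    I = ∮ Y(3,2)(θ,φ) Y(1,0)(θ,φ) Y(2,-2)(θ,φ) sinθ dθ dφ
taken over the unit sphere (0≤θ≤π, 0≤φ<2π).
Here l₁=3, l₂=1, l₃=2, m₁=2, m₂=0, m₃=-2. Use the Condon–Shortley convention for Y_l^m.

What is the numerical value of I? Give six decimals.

0.184674

m-sum 0 ✓  L=6 even ✓  2≤2≤4 ✓
Π(2lᵢ+1) = 7×3×5 = 105
triangle coeff Δ(3,1,2) = 1/105
Σ_t [1,1]: t=1:−1/4 = -1/4
(3j)²=3/35 [(3 1 2; 0 0 0)], sign=-1
Σ_t [1,1]: t=1:−1/24 = -1/24
(3j)²=1/21 [(3 1 2; 2 0 -2)], sign=-1
⇒ 4πI² = 3/7
I = (+1)√(3/7/(4π)) = 0.18467439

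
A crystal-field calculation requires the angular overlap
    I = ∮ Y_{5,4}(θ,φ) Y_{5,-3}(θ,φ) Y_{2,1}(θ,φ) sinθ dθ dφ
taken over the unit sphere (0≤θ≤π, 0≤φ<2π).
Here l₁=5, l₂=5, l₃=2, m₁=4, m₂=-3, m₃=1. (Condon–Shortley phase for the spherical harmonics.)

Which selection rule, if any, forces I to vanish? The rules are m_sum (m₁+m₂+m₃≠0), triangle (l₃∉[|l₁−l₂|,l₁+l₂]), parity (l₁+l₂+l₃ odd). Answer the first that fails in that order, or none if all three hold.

m₁+m₂+m₃ = 4 − 3 + 1 = 2  ✗
triangle: |5−5|=0 ≤ l₃=2 ≤ 5+5=10
parity: l₁+l₂+l₃ = 12 is even

m_sum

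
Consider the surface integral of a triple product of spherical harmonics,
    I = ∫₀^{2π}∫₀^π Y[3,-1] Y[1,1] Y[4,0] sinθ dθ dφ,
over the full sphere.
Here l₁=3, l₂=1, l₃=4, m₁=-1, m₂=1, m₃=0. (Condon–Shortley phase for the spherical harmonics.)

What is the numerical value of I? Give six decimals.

m-sum 0 ✓  L=8 even ✓  2≤4≤4 ✓
Π(2lᵢ+1) = 7×3×9 = 189
triangle coeff Δ(3,1,4) = 1/252
Σ_t [0,0]: t=0:+1/36 = 1/36
(3j)²=4/63 [(3 1 4; 0 0 0)], sign=+1
Σ_t [0,0]: t=0:+1/96 = 1/96
(3j)²=1/42 [(3 1 4; -1 1 0)], sign=+1
⇒ 4πI² = 2/7
I = (+1)√(2/7/(4π)) = 0.15078601

0.150786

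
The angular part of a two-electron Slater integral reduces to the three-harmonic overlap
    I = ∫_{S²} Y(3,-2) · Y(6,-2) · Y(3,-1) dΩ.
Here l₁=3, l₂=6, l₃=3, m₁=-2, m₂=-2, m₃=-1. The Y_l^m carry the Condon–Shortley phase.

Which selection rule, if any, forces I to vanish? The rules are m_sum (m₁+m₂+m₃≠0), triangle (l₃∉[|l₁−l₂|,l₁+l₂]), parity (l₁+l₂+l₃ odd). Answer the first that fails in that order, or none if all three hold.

m_sum

azimuthal sum: -2 − 2 − 1 = -5  ✗
3 ≤ 3 ≤ 9 (triangle on l)
L = 3 + 6 + 3 = 12 (even)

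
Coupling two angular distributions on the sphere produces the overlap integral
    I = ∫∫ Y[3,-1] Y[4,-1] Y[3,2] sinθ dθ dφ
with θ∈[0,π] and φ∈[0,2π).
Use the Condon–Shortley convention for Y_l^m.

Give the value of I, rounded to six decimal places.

0.145070

m-sum 0 ✓  L=10 even ✓  1≤3≤7 ✓
Π(2lᵢ+1) = 7×9×7 = 441
triangle coeff Δ(3,4,3) = 1/34650
Σ_t [1,3]: t=1:−1/72 t=2:+1/16 t=3:−1/72 = 5/144
(3j)²=2/77 [(3 4 3; 0 0 0)], sign=-1
Σ_t [2,3]: t=2:+1/48 t=3:−1/144 = 1/72
(3j)²=16/693 [(3 4 3; -1 -1 2)], sign=-1
⇒ 4πI² = 32/121
I = (+1)√(32/121/(4π)) = 0.14506992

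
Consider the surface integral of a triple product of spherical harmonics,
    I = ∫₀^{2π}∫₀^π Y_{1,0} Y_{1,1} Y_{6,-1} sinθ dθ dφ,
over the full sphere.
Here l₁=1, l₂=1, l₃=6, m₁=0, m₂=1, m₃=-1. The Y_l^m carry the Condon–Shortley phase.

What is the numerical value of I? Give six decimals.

0.000000

l₃=6 ∉ [0,2] — triangle fails ⇒ I = 0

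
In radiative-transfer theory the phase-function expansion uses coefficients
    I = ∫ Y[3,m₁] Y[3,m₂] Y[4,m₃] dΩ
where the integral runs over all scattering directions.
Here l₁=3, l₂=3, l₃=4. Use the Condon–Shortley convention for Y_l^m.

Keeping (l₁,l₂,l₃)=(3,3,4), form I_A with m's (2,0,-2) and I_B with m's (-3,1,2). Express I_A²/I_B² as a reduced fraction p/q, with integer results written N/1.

l's match ⇒ only the (l;m) 3-j factors differ between A and B.
A: triangle coeff Δ(3,3,4) = 1/34650; Σ_t [0,1]: t=0:+1/72 t=1:−1/96 = 1/288; (3j)²=1/462 [(3 3 4; 2 0 -2)], sign=+1
B: triangle coeff Δ(3,3,4) = 1/34650; Σ_t [2,2]: t=2:+1/192 = 1/192; (3j)²=3/77 [(3 3 4; -3 1 2)], sign=+1
I_A²/I_B² = (1/462)/(3/77) = 1/18

1/18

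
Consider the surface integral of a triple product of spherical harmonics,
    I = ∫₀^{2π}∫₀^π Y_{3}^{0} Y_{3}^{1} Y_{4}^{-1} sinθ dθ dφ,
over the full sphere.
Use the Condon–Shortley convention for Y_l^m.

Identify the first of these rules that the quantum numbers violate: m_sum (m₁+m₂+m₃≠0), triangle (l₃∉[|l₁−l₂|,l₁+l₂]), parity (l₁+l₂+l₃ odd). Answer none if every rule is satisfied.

none

azimuthal sum: 0 + 1 − 1 = 0  ✓
0 ≤ 4 ≤ 6 (triangle on l)  ✓
L = 3 + 3 + 4 = 10 (even)  ✓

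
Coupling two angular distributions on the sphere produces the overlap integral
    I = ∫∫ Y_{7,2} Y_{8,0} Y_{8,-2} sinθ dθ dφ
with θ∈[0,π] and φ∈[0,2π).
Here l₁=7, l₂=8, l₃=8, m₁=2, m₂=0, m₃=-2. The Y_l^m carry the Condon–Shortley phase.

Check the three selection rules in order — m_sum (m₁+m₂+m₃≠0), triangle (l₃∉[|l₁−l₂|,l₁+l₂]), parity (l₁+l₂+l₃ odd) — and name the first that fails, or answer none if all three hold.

parity

azimuthal sum: 2 + 0 − 2 = 0  ✓
1 ≤ 8 ≤ 15 (triangle on l)  ✓
L = 7 + 8 + 8 = 23 (odd)  ✗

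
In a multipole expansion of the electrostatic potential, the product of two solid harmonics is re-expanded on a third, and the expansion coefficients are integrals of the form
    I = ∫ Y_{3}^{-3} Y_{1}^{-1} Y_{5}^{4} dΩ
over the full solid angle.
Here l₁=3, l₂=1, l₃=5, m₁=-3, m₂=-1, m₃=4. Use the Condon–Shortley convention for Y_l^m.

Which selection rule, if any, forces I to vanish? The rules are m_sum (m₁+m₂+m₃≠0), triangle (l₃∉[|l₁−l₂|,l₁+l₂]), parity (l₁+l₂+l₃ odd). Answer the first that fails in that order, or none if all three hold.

azimuthal sum: -3 − 1 + 4 = 0  ✓
2 ≤ 5 ≤ 4 (triangle on l)  ✗
L = 3 + 1 + 5 = 9 (odd)

triangle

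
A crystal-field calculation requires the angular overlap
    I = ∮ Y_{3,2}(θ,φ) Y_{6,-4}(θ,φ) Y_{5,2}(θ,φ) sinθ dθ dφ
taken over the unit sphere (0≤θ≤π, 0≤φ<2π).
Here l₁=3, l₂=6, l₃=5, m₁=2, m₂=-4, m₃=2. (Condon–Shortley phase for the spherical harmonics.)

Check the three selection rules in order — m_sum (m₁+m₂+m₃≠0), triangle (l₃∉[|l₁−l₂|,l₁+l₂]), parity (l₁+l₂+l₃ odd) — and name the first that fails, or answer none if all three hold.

none

Σmᵢ = 0  ✓
l₃∈[|l₁−l₂|,l₁+l₂]=[3,9], have l₃=5  ✓
Σlᵢ = 14 ⇒ even  ✓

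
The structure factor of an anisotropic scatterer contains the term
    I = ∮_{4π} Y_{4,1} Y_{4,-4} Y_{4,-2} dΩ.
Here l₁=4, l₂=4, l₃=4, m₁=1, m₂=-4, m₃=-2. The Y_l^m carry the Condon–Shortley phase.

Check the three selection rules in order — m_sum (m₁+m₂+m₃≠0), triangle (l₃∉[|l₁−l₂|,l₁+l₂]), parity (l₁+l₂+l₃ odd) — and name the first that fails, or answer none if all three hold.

m_sum

m₁+m₂+m₃ = 1 − 4 − 2 = -5  ✗
triangle: |4−4|=0 ≤ l₃=4 ≤ 4+4=8
parity: l₁+l₂+l₃ = 12 is even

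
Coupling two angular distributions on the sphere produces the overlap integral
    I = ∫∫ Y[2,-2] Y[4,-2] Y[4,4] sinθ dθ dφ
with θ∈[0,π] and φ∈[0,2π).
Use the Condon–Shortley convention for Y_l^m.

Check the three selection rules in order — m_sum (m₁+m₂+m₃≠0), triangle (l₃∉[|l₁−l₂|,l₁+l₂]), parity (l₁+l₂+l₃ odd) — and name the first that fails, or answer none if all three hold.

azimuthal sum: -2 − 2 + 4 = 0  ✓
2 ≤ 4 ≤ 6 (triangle on l)  ✓
L = 2 + 4 + 4 = 10 (even)  ✓

none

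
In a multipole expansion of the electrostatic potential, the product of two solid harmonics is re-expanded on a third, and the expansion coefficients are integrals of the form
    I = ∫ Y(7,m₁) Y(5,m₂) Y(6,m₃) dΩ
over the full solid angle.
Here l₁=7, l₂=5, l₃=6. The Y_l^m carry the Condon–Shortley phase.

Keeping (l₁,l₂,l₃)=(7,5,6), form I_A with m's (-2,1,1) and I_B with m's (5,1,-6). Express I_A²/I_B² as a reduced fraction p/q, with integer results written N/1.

1296/3025

l's match ⇒ only the (l;m) 3-j factors differ between A and B.
A: triangle coeff Δ(7,5,6) = 1/174594420; Σ_t [2,6]: t=2:+1/5806080 t=3:−1/311040 t=4:+1/138240 t=5:−1/414720 t=6:+1/12441600 = 1/537600; (3j)²=2916/323323 [(7 5 6; -2 1 1)], sign=-1
B: triangle coeff Δ(7,5,6) = 1/174594420; Σ_t [2,2]: t=2:+1/46448640 = 1/46448640; (3j)²=2475/117572 [(7 5 6; 5 1 -6)], sign=+1
I_A²/I_B² = (2916/323323)/(2475/117572) = 1296/3025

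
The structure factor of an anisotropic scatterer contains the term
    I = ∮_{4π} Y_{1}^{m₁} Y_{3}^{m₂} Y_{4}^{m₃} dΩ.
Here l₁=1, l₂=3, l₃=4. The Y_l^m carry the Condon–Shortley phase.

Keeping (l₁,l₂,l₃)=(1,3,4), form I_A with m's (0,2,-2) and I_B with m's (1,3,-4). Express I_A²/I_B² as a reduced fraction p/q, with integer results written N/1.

Same 1,3,4: normalisation and zero-m 3j drop out of the ratio.
A: Δ: 0! 2! 6! / 9! → 1/252; sum: t=0:+1/120 = 1/120; 3j²(1 3 4; 0 2 -2) = Δ·Π!·Σ² = 1/21  (sign +1)
B: Δ: 0! 2! 6! / 9! → 1/252; sum: t=0:+1/1440 = 1/1440; 3j²(1 3 4; 1 3 -4) = Δ·Π!·Σ² = 1/9  (sign +1)
I_A²/I_B² = (1/21)/(1/9) = 3/7

3/7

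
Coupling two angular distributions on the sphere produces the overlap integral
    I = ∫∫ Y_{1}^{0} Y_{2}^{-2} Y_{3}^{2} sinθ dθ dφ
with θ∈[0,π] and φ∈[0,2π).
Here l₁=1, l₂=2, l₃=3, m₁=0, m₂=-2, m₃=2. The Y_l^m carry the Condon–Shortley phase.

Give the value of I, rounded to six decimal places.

Rules hold: Σm=0, L=6 even, 1≤3≤3.
N = 3·5·7 = 105
Δ = 0!·2!·4!/7! = 1/105
Racah Σ t=0..0: t=0:+1/4 = 1/4
⇒ 3j(1 2 3; 0 0 0)² = 3/35, sgn -1
Racah Σ t=0..0: t=0:+1/24 = 1/24
⇒ 3j(1 2 3; 0 -2 2)² = 1/21, sgn -1
4πI² = N·(3j₀)²·(3jₘ)² = 3/7
I = +1·√(0.428571/4π) = 0.18467439

0.184674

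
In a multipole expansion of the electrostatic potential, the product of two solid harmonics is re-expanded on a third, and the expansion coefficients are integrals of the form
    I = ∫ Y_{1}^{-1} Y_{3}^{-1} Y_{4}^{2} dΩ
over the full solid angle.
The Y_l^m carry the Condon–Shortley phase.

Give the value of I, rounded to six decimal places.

0.238414

Checks pass: Σm=0; 8 even; l₃=4∈[2,4].
(2·1+1)(2·3+1)(2·4+1) = 189
Δ: 0! 2! 6! / 9! → 1/252
sum: t=0:+1/36 = 1/36
3j²(1 3 4; 0 0 0) = Δ·Π!·Σ² = 4/63  (sign +1)
sum: t=0:+1/96 = 1/96
3j²(1 3 4; -1 -1 2) = Δ·Π!·Σ² = 5/84  (sign +1)
combine: 4πI² = 189·4/63·5/84 = 5/7
take √, sign +1: I = 0.23841361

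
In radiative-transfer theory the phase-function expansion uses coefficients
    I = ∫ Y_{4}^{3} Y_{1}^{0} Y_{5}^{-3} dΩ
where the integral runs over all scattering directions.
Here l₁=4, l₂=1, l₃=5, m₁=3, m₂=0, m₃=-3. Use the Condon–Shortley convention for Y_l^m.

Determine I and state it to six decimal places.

m-sum 0 ✓  L=10 even ✓  3≤5≤5 ✓
Π(2lᵢ+1) = 9×3×11 = 297
triangle coeff Δ(4,1,5) = 1/495
Σ_t [0,0]: t=0:+1/576 = 1/576
(3j)²=5/99 [(4 1 5; 0 0 0)], sign=-1
Σ_t [0,0]: t=0:+1/5040 = 1/5040
(3j)²=16/495 [(4 1 5; 3 0 -3)], sign=+1
⇒ 4πI² = 16/33
I = (-1)√(16/33/(4π)) = -0.19642560

-0.196426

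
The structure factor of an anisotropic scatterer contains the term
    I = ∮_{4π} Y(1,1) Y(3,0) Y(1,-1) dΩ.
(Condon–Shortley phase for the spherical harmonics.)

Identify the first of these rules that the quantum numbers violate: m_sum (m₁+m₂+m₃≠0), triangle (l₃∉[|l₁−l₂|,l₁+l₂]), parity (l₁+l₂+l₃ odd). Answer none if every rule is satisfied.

azimuthal sum: 1 + 0 − 1 = 0  ✓
2 ≤ 1 ≤ 4 (triangle on l)  ✗
L = 1 + 3 + 1 = 5 (odd)

triangle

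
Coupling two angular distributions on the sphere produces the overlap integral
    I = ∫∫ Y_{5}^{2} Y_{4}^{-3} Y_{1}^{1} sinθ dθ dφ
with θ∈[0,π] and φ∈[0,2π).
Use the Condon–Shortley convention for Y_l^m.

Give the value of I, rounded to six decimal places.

m-sum 0 ✓  L=10 even ✓  1≤1≤9 ✓
Π(2lᵢ+1) = 11×9×3 = 297
triangle coeff Δ(5,4,1) = 1/495
Σ_t [4,4]: t=4:+1/576 = 1/576
(3j)²=5/99 [(5 4 1; 0 0 0)], sign=-1
Σ_t [1,1]: t=1:−1/10080 = -1/10080
(3j)²=1/165 [(5 4 1; 2 -3 1)], sign=-1
⇒ 4πI² = 1/11
I = (+1)√(1/11/(4π)) = 0.08505478

0.085055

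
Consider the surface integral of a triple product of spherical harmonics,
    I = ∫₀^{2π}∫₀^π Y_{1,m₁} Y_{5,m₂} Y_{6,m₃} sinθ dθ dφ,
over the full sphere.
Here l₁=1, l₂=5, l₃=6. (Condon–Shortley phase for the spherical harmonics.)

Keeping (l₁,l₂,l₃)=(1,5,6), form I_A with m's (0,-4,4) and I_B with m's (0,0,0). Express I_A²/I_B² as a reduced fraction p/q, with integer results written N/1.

5/9

Same 1,5,6: normalisation and zero-m 3j drop out of the ratio.
A: Δ: 0! 2! 10! / 13! → 1/858; sum: t=0:+1/362880 = 1/362880; 3j²(1 5 6; 0 -4 4) = Δ·Π!·Σ² = 10/429  (sign +1)
B: Δ: 0! 2! 10! / 13! → 1/858; sum: t=0:+1/14400 = 1/14400; 3j²(1 5 6; 0 0 0) = Δ·Π!·Σ² = 6/143  (sign +1)
I_A²/I_B² = (10/429)/(6/143) = 5/9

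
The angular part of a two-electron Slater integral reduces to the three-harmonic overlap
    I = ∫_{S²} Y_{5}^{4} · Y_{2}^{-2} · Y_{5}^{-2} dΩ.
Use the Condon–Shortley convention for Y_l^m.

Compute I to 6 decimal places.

-0.137240

Rules hold: Σm=0, L=12 even, 3≤5≤7.
N = 11·5·11 = 605
Δ = 2!·8!·2!/13! = 1/38610
Racah Σ t=0..2: t=0:+1/2880 t=1:−1/576 t=2:+1/2880 = -1/960
⇒ 3j(5 2 5; 0 0 0)² = 10/429, sgn +1
Racah Σ t=0..0: t=0:+1/20160 = 1/20160
⇒ 3j(5 2 5; 4 -2 -2)² = 12/715, sgn -1
4πI² = N·(3j₀)²·(3jₘ)² = 40/169
I = -1·√(0.236686/4π) = -0.13724032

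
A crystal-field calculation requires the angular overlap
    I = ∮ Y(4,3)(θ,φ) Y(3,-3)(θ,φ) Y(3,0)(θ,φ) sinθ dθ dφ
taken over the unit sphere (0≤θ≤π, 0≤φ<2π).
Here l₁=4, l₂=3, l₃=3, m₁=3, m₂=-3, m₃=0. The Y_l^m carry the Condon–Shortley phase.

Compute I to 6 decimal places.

0.203551

Checks pass: Σm=0; 10 even; l₃=3∈[1,7].
(2·4+1)(2·3+1)(2·3+1) = 441
Δ: 4! 4! 2! / 11! → 1/34650
sum: t=1:−1/72 t=2:+1/16 t=3:−1/72 = 5/144
3j²(4 3 3; 0 0 0) = Δ·Π!·Σ² = 2/77  (sign -1)
sum: t=0:+1/288 = 1/288
3j²(4 3 3; 3 -3 0) = Δ·Π!·Σ² = 1/22  (sign -1)
combine: 4πI² = 441·2/77·1/22 = 63/121
take √, sign +1: I = 0.20355073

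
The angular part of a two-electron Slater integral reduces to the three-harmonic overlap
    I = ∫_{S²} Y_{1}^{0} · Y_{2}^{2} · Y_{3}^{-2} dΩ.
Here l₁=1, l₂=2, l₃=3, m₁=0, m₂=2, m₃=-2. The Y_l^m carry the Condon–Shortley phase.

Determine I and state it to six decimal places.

Rules hold: Σm=0, L=6 even, 1≤3≤3.
N = 3·5·7 = 105
Δ = 0!·2!·4!/7! = 1/105
Racah Σ t=0..0: t=0:+1/4 = 1/4
⇒ 3j(1 2 3; 0 0 0)² = 3/35, sgn -1
Racah Σ t=0..0: t=0:+1/24 = 1/24
⇒ 3j(1 2 3; 0 2 -2)² = 1/21, sgn -1
4πI² = N·(3j₀)²·(3jₘ)² = 3/7
I = +1·√(0.428571/4π) = 0.18467439

0.184674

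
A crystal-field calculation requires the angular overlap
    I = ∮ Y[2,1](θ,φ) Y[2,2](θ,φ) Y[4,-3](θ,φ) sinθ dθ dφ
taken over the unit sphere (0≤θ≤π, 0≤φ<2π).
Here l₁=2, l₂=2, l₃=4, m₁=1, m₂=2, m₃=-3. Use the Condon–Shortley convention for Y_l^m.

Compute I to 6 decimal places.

-0.238414

m-sum 0 ✓  L=8 even ✓  0≤4≤4 ✓
Π(2lᵢ+1) = 5×5×9 = 225
triangle coeff Δ(2,2,4) = 1/630
Σ_t [0,0]: t=0:+1/16 = 1/16
(3j)²=2/35 [(2 2 4; 0 0 0)], sign=+1
Σ_t [0,0]: t=0:+1/144 = 1/144
(3j)²=1/18 [(2 2 4; 1 2 -3)], sign=-1
⇒ 4πI² = 5/7
I = (-1)√(5/7/(4π)) = -0.23841361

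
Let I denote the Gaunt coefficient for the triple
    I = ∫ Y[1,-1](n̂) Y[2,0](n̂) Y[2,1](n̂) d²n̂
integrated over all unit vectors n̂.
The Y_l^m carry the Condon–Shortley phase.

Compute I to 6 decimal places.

0.000000

L=5 odd ⇒ parity kills the (l;000) factor ⇒ I = 0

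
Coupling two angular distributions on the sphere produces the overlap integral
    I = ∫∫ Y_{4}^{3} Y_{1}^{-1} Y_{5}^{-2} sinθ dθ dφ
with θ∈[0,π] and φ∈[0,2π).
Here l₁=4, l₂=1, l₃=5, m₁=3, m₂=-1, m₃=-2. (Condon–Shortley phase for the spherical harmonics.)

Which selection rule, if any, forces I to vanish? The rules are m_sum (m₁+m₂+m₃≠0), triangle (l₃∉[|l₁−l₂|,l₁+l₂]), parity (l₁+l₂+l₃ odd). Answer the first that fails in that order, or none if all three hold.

none

m₁+m₂+m₃ = 3 − 1 − 2 = 0  ✓
triangle: |4−1|=3 ≤ l₃=5 ≤ 4+1=5  ✓
parity: l₁+l₂+l₃ = 10 is even  ✓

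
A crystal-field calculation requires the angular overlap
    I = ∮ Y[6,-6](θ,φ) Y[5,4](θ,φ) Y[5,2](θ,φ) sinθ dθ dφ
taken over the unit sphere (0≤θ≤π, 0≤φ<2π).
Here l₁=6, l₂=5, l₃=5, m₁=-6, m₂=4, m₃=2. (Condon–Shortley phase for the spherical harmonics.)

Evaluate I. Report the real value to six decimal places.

Rules hold: Σm=0, L=16 even, 1≤5≤11.
N = 13·11·11 = 1573
Δ = 6!·6!·4!/17! = 1/28588560
Racah Σ t=1..5: t=1:−1/345600 t=2:+1/13824 t=3:−1/5184 t=4:+1/13824 t=5:−1/345600 = -7/129600
⇒ 3j(6 5 5; 0 0 0)² = 80/7293, sgn +1
Racah Σ t=6..6: t=6:+1/3110400 = 1/3110400
⇒ 3j(6 5 5; -6 4 2)² = 21/1105, sgn -1
4πI² = N·(3j₀)²·(3jₘ)² = 1232/3757
I = -1·√(0.327921/4π) = -0.16153991

-0.161540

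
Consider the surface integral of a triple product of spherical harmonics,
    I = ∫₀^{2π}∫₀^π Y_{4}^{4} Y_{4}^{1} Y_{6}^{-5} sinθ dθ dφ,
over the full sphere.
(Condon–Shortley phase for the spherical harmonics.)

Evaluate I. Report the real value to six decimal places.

Checks pass: Σm=0; 14 even; l₃=6∈[0,8].
(2·4+1)(2·4+1)(2·6+1) = 1053
Δ: 2! 6! 6! / 15! → 1/1261260
sum: t=0:+1/4608 t=1:−1/1296 t=2:+1/4608 = -7/20736
3j²(4 4 6; 0 0 0) = Δ·Π!·Σ² = 20/1287  (sign -1)
sum: t=0:+1/172800 = 1/172800
3j²(4 4 6; 4 1 -5) = Δ·Π!·Σ² = 2/65  (sign -1)
combine: 4πI² = 1053·20/1287·2/65 = 72/143
take √, sign +1: I = 0.20016738

0.200167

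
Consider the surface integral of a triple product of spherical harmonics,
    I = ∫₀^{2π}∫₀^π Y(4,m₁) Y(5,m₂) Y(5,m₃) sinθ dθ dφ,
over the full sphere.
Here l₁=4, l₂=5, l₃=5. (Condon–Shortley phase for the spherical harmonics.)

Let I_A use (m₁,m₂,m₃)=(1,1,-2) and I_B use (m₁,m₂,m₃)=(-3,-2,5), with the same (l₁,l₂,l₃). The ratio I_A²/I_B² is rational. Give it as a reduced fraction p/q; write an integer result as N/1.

l's match ⇒ only the (l;m) 3-j factors differ between A and B.
A: triangle coeff Δ(4,5,5) = 1/3153150; Σ_t [0,3]: t=0:+1/103680 t=1:−1/2880 t=2:+1/1152 t=3:−1/5184 = 7/20736; (3j)²=35/2574 [(4 5 5; 1 1 -2)], sign=-1
B: triangle coeff Δ(4,5,5) = 1/3153150; Σ_t [3,3]: t=3:−1/103680 = -1/103680; (3j)²=7/429 [(4 5 5; -3 -2 5)], sign=-1
I_A²/I_B² = (35/2574)/(7/429) = 5/6

5/6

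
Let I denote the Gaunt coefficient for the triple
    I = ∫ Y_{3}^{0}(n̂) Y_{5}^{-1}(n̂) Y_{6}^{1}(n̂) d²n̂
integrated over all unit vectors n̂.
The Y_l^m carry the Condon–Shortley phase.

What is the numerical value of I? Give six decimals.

-0.123080

Checks pass: Σm=0; 14 even; l₃=6∈[2,8].
(2·3+1)(2·5+1)(2·6+1) = 1001
Δ: 2! 4! 8! / 15! → 1/675675
sum: t=0:+1/8640 t=1:−1/2304 t=2:+1/8640 = -7/34560
3j²(3 5 6; 0 0 0) = Δ·Π!·Σ² = 7/429  (sign -1)
sum: t=0:+1/6912 t=1:−1/2880 t=2:+1/17280 = -1/6912
3j²(3 5 6; 0 -1 1) = Δ·Π!·Σ² = 5/429  (sign +1)
combine: 4πI² = 1001·7/429·5/429 = 245/1287
take √, sign -1: I = -0.12308038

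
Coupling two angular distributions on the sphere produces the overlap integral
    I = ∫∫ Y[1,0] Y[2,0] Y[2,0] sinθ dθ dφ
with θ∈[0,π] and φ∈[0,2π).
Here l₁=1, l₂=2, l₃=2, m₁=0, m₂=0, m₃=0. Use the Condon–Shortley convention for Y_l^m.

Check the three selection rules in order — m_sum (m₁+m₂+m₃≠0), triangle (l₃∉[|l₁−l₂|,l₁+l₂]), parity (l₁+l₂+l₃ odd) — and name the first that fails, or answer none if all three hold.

Σmᵢ = 0  ✓
l₃∈[|l₁−l₂|,l₁+l₂]=[1,3], have l₃=2  ✓
Σlᵢ = 5 ⇒ odd  ✗

parity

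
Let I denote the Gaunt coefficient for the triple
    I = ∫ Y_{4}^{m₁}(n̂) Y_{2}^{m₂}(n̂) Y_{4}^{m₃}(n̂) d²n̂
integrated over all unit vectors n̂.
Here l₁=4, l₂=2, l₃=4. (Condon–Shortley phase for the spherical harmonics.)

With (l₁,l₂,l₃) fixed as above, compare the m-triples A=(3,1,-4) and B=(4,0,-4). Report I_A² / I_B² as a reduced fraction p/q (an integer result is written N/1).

3/4

Same 4,2,4: normalisation and zero-m 3j drop out of the ratio.
A: Δ: 2! 6! 2! / 11! → 1/13860; sum: t=1:−1/1440 = -1/1440; 3j²(4 2 4; 3 1 -4) = Δ·Π!·Σ² = 7/165  (sign -1)
B: Δ: 2! 6! 2! / 11! → 1/13860; sum: t=0:+1/2880 = 1/2880; 3j²(4 2 4; 4 0 -4) = Δ·Π!·Σ² = 28/495  (sign +1)
I_A²/I_B² = (7/165)/(28/495) = 3/4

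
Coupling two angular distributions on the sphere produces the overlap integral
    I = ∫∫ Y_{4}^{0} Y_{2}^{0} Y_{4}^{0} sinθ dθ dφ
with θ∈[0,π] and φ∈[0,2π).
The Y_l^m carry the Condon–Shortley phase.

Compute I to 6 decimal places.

0.163840

Rules hold: Σm=0, L=10 even, 2≤4≤6.
N = 9·5·9 = 405
Δ = 2!·6!·2!/11! = 1/13860
Racah Σ t=0..2: t=0:+1/192 t=1:−1/36 t=2:+1/192 = -5/288
⇒ 3j(4 2 4; 0 0 0)² = 20/693, sgn -1
(m-triple is (0,0,0) — same symbol as above.)
4πI² = N·(3j₀)²·(3jₘ)² = 2000/5929
I = +1·√(0.337325/4π) = 0.16383977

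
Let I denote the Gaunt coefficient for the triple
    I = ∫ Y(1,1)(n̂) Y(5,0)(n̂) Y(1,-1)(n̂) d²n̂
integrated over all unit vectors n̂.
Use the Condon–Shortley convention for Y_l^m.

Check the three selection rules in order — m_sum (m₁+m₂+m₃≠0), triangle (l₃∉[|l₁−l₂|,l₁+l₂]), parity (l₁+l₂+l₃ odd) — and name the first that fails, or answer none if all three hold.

m₁+m₂+m₃ = 1 + 0 − 1 = 0  ✓
triangle: |1−5|=4 ≤ l₃=1 ≤ 1+5=6  ✗
parity: l₁+l₂+l₃ = 7 is odd

triangle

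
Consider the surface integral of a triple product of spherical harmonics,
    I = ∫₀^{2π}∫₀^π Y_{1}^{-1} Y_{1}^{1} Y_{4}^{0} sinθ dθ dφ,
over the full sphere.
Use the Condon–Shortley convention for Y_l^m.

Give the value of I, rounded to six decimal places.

0.000000

triangle: need 0≤l₃≤2, have 4; I=0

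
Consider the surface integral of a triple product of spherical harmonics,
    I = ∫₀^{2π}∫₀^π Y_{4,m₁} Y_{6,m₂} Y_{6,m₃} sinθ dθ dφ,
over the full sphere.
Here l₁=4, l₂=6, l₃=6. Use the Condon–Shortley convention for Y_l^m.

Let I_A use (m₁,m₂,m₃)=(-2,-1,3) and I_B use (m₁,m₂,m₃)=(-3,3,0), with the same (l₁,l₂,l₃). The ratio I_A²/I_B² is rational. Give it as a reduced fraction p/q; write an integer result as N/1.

l's match ⇒ only the (l;m) 3-j factors differ between A and B.
A: triangle coeff Δ(4,6,6) = 1/15315300; Σ_t [2,4]: t=2:+1/69120 t=3:−1/51840 t=4:+1/483840 = -1/362880; (3j)²=16/17017 [(4 6 6; -2 -1 3)], sign=+1
B: triangle coeff Δ(4,6,6) = 1/15315300; Σ_t [3,4]: t=3:−1/207360 t=4:+1/103680 = 1/207360; (3j)²=21/2431 [(4 6 6; -3 3 0)], sign=+1
I_A²/I_B² = (16/17017)/(21/2431) = 16/147

16/147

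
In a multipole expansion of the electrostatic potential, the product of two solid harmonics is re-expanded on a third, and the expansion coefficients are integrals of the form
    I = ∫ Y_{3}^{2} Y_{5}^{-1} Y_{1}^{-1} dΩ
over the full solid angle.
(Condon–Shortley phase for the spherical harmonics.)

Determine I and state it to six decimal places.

0.000000

|3−5|≤1≤3+5 violated ⇒ I = 0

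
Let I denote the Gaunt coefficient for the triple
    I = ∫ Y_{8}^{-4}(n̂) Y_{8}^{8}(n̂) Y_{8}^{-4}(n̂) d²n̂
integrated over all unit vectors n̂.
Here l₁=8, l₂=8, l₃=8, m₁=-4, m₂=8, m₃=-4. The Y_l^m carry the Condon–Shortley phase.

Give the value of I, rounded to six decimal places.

0.162586

Rules hold: Σm=0, L=24 even, 0≤8≤16.
N = 17·17·17 = 4913
Δ = 8!·8!·8!/25! = 1/236637794250
Racah Σ t=0..8: t=0:+1/65548320768000 t=1:−1/128024064000 t=2:+1/2985984000 t=3:−1/373248000 t=4:+1/191102976 t=5:−1/373248000 t=6:+1/2985984000 t=7:−1/128024064000 t=8:+1/65548320768000 = 11/20808990720
⇒ 3j(8 8 8; 0 0 0)² = 490/96577, sgn +1
Racah Σ t=8..8: t=8:+1/936404582400 = 1/936404582400
⇒ 3j(8 8 8; -4 8 -4)² = 99/7429, sgn +1
4πI² = N·(3j₀)²·(3jₘ)² = 824670/2482597
I = +1·√(0.33218/4π) = 0.16258559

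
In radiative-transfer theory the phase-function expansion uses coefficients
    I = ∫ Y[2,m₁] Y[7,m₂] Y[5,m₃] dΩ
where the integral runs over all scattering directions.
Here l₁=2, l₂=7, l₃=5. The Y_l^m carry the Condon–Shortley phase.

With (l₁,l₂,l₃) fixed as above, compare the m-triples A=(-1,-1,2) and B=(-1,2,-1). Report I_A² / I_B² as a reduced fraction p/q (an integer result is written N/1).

8/21

l's match ⇒ only the (l;m) 3-j factors differ between A and B.
A: triangle coeff Δ(2,7,5) = 1/15015; Σ_t [3,3]: t=3:−1/181440 = -1/181440; (3j)²=32/3003 [(2 7 5; -1 -1 2)], sign=+1
B: triangle coeff Δ(2,7,5) = 1/15015; Σ_t [3,3]: t=3:−1/103680 = -1/103680; (3j)²=4/143 [(2 7 5; -1 2 -1)], sign=-1
I_A²/I_B² = (32/3003)/(4/143) = 8/21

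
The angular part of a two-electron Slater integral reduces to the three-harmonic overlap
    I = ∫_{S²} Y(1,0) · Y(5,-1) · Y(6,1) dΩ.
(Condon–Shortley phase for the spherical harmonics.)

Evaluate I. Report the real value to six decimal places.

m-sum 0 ✓  L=12 even ✓  4≤6≤6 ✓
Π(2lᵢ+1) = 3×11×13 = 429
triangle coeff Δ(1,5,6) = 1/858
Σ_t [0,0]: t=0:+1/14400 = 1/14400
(3j)²=6/143 [(1 5 6; 0 0 0)], sign=+1
Σ_t [0,0]: t=0:+1/17280 = 1/17280
(3j)²=35/858 [(1 5 6; 0 -1 1)], sign=-1
⇒ 4πI² = 105/143
I = (-1)√(105/143/(4π)) = -0.24172507

-0.241725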